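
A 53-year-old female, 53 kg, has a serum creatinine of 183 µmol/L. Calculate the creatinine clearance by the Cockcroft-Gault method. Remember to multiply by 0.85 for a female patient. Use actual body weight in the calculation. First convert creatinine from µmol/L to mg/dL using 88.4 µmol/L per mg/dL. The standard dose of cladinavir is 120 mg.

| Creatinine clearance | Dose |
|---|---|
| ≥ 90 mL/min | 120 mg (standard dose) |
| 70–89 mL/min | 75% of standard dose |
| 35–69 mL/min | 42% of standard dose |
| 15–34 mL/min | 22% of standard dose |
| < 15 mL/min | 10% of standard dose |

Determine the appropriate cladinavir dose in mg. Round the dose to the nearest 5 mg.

SCr = 183 / 88.4 = 2.07 mg/dL
CrCl = (140 − 53) × 53 / (72 × 2.07) × 0.85 = 4611.0 / 149.04 × 0.85 ≈ 26.3 mL/min
CrCl ≈ 26 mL/min → bracket 15–34 mL/min.
22% of 120 mg = 26.4 mg → 25 mg

25 mg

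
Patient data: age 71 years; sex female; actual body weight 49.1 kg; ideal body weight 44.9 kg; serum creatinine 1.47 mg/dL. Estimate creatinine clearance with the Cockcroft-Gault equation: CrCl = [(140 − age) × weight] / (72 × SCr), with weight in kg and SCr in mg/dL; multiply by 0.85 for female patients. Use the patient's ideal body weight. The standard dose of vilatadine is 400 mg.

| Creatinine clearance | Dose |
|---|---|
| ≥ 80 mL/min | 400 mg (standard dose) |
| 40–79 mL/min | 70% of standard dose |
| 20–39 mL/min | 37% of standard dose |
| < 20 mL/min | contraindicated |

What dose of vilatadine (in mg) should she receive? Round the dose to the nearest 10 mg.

150 mg

CrCl = (140 − 71) × 44.9 / (72 × 1.47) × 0.85 = 3098.1 / 105.84 × 0.85 ≈ 24.9 mL/min
CrCl ≈ 25 mL/min → bracket 20–39 mL/min.
37% of 400 mg = 148 mg → 150 mg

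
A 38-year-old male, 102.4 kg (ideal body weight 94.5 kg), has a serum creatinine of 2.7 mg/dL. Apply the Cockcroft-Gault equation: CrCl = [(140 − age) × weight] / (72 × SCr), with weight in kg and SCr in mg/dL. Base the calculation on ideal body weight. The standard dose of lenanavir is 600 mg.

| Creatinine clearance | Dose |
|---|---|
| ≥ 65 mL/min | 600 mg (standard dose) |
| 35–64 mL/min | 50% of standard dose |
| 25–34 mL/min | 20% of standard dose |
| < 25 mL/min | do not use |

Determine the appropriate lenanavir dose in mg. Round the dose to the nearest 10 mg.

300 mg

CrCl = (140 − 38) × 94.5 / (72 × 2.7) = 9639.0 / 194.40 ≈ 49.6 mL/min
CrCl ≈ 50 mL/min → bracket 35–64 mL/min.
50% of 600 mg = 300 mg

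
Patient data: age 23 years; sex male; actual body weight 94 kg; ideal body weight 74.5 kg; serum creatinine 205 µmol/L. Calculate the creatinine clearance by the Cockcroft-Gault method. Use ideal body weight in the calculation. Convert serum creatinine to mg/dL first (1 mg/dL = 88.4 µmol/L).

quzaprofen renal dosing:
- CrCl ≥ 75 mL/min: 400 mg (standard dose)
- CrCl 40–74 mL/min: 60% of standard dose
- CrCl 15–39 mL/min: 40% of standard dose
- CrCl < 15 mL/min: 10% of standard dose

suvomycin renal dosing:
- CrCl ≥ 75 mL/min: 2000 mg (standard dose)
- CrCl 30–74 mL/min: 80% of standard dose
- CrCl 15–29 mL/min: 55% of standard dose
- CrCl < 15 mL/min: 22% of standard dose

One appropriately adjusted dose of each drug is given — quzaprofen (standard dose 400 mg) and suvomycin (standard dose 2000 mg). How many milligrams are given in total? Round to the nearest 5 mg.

SCr = 205 / 88.4 = 2.319 mg/dL
CrCl = (140 − 23) × 74.5 / (72 × 2.319) = 8716.5 / 166.97 ≈ 52.2 mL/min
CrCl ≈ 52 mL/min.
quzaprofen: 40–74 mL/min → 60% of 400 mg = 240 mg.
suvomycin: 30–74 mL/min → 80% of 2000 mg = 1600 mg.
Total = 240 + 1600 = 1840 mg.

1840 mg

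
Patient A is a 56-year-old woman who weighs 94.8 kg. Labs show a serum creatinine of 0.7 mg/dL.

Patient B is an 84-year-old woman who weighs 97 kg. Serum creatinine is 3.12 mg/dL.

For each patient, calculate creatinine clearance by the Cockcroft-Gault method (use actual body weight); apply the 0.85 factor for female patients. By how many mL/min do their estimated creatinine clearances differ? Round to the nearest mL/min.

114 mL/min

Patient A: CrCl = (140 − 56) × 94.8 / (72 × 0.7) × 0.85 = 7963.2 / 50.40 × 0.85 ≈ 134.3 mL/min
Patient B: CrCl = (140 − 84) × 97 / (72 × 3.12) × 0.85 = 5432.0 / 224.64 × 0.85 ≈ 20.6 mL/min
|134.3 − 20.6| = 113.7 mL/min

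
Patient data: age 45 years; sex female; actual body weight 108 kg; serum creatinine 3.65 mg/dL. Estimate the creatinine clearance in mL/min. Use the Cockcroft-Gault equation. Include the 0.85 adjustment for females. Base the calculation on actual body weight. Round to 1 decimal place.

CrCl = (140 − 45) × 108 / (72 × 3.65) × 0.85 = 10260.0 / 262.80 × 0.85 ≈ 33.2 mL/min

33.2 mL/min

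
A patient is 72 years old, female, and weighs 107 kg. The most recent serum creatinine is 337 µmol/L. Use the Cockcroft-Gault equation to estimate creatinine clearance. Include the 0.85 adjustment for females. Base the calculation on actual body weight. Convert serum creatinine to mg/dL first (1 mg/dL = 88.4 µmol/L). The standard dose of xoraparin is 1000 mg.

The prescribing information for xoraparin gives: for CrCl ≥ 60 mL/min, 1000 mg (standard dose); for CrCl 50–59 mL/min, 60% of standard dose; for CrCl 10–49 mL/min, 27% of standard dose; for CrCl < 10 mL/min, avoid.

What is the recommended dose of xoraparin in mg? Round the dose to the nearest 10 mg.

SCr = 337 / 88.4 = 3.812 mg/dL
CrCl = (140 − 72) × 107 / (72 × 3.812) × 0.85 = 7276.0 / 274.46 × 0.85 ≈ 22.5 mL/min
CrCl ≈ 23 mL/min → bracket 10–49 mL/min.
27% of 1000 mg = 270 mg

270 mg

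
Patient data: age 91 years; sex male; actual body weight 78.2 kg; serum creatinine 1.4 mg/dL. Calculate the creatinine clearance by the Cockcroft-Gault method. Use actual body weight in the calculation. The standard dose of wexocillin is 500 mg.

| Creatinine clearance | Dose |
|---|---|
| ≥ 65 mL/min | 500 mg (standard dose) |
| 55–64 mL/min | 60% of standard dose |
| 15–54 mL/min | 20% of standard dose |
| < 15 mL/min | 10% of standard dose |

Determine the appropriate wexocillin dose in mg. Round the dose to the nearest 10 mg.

CrCl = (140 − 91) × 78.2 / (72 × 1.4) = 3831.8 / 100.80 ≈ 38.0 mL/min
CrCl ≈ 38 mL/min → bracket 15–54 mL/min.
20% of 500 mg = 100 mg

100 mg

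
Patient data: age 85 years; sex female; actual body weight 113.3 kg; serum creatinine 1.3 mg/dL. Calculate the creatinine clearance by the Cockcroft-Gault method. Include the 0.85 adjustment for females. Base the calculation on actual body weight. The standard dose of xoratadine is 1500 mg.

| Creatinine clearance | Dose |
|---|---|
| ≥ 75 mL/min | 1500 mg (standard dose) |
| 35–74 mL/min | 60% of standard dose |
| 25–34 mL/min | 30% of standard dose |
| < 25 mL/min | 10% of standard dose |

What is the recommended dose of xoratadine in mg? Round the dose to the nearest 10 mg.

900 mg

CrCl = (140 − 85) × 113.3 / (72 × 1.3) × 0.85 = 6231.5 / 93.60 × 0.85 ≈ 56.6 mL/min
CrCl ≈ 57 mL/min → bracket 35–74 mL/min.
60% of 1500 mg = 900 mg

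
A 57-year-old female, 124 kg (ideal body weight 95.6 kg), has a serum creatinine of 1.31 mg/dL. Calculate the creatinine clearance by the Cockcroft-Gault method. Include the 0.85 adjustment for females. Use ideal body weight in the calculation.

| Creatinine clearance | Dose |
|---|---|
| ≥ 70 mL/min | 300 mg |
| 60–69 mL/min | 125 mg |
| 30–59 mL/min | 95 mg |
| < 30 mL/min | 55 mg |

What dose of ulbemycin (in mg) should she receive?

300 mg

CrCl = (140 − 57) × 95.6 / (72 × 1.31) × 0.85 = 7934.8 / 94.32 × 0.85 ≈ 71.5 mL/min
CrCl ≈ 72 mL/min → bracket ≥ 70 mL/min.
Dose for this bracket: 300 mg.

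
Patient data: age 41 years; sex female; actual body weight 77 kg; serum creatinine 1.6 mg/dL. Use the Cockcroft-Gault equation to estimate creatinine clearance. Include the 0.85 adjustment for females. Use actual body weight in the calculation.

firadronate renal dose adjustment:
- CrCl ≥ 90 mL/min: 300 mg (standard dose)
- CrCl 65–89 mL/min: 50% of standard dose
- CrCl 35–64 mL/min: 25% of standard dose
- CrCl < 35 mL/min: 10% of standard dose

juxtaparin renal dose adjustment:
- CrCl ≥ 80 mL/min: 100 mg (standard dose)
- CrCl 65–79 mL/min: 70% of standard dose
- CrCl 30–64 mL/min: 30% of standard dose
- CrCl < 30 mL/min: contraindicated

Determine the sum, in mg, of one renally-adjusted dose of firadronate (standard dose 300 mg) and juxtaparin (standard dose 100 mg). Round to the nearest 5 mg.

105 mg

CrCl = (140 − 41) × 77 / (72 × 1.6) × 0.85 = 7623.0 / 115.20 × 0.85 ≈ 56.2 mL/min
CrCl ≈ 56 mL/min.
firadronate: 35–64 mL/min → 25% of 300 mg = 75 mg.
juxtaparin: 30–64 mL/min → 30% of 100 mg = 30 mg.
Total = 75 + 30 = 105 mg.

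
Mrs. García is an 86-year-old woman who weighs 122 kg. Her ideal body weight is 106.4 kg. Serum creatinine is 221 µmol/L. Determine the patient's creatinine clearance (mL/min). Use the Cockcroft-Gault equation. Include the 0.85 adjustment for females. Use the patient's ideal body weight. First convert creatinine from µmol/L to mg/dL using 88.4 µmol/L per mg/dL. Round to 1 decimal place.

27.1 mL/min

SCr = 221 / 88.4 = 2.5 mg/dL
CrCl = (140 − 86) × 106.4 / (72 × 2.5) × 0.85 = 5745.6 / 180.00 × 0.85 ≈ 27.1 mL/min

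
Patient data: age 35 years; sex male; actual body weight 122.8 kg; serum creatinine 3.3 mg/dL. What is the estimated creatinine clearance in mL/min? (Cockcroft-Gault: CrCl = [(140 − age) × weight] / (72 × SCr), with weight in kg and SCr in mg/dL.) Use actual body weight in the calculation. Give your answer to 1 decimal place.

CrCl = (140 − 35) × 122.8 / (72 × 3.3) = 12894.0 / 237.60 ≈ 54.3 mL/min

54.3 mL/min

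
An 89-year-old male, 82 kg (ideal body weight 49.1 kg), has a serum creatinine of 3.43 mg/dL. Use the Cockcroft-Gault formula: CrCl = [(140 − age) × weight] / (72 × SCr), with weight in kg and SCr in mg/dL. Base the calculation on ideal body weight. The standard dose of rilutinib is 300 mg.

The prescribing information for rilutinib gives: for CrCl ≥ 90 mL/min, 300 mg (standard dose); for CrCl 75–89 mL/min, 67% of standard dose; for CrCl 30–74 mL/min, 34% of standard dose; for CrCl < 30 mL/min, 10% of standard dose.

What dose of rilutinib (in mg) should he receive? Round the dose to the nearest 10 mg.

30 mg

CrCl = (140 − 89) × 49.1 / (72 × 3.43) = 2504.1 / 246.96 ≈ 10.1 mL/min
CrCl ≈ 10 mL/min → bracket < 30 mL/min.
10% of 300 mg = 30 mg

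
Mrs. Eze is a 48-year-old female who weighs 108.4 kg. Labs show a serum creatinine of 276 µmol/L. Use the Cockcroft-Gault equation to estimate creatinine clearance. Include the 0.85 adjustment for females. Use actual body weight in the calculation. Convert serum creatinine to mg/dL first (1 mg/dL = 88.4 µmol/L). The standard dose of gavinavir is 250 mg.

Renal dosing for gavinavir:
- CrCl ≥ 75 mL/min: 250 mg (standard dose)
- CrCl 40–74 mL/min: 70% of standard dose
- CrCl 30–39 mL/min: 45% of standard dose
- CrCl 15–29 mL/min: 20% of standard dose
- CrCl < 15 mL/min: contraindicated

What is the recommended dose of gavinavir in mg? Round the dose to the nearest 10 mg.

SCr = 276 / 88.4 = 3.122 mg/dL
CrCl = (140 − 48) × 108.4 / (72 × 3.122) × 0.85 = 9972.8 / 224.78 × 0.85 ≈ 37.7 mL/min
CrCl ≈ 38 mL/min → bracket 30–39 mL/min.
45% of 250 mg = 112.5 mg → 110 mg

110 mg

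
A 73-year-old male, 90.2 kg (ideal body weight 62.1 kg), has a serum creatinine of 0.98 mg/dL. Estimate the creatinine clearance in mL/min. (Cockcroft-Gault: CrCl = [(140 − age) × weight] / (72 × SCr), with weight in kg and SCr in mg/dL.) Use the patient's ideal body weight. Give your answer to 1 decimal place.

CrCl = (140 − 73) × 62.1 / (72 × 0.98) = 4160.7 / 70.56 ≈ 59.0 mL/min

59.0 mL/min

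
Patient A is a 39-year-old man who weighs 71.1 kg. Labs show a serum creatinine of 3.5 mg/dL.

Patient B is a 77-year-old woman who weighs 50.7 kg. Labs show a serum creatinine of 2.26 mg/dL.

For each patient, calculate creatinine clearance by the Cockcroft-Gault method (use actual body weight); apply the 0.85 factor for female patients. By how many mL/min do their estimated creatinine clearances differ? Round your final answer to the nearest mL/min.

12 mL/min

Patient A: CrCl = (140 − 39) × 71.1 / (72 × 3.5) = 7181.1 / 252.00 ≈ 28.5 mL/min
Patient B: CrCl = (140 − 77) × 50.7 / (72 × 2.26) × 0.85 = 3194.1 / 162.72 × 0.85 ≈ 16.7 mL/min
|28.5 − 16.7| = 11.8 mL/min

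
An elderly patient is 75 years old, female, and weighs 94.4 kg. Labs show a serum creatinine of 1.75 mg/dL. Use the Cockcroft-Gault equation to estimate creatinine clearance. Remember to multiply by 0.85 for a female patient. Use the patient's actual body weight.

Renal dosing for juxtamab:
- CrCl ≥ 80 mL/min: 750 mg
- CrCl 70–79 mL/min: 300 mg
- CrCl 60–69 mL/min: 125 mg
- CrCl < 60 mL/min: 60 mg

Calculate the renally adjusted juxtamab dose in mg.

60 mg

CrCl = (140 − 75) × 94.4 / (72 × 1.75) × 0.85 = 6136.0 / 126.00 × 0.85 ≈ 41.4 mL/min
CrCl ≈ 41 mL/min → bracket < 60 mL/min.
Dose for this bracket: 60 mg.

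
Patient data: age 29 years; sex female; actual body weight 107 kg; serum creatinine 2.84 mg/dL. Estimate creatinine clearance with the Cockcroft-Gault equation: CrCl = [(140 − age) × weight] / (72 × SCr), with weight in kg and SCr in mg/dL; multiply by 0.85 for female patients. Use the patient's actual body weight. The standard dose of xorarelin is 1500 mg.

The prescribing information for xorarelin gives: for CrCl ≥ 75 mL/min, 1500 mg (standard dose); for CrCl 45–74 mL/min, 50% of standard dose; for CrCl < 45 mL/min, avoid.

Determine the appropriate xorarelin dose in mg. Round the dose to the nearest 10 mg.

CrCl = (140 − 29) × 107 / (72 × 2.84) × 0.85 = 11877.0 / 204.48 × 0.85 ≈ 49.4 mL/min
CrCl ≈ 49 mL/min → bracket 45–74 mL/min.
50% of 1500 mg = 750 mg

750 mg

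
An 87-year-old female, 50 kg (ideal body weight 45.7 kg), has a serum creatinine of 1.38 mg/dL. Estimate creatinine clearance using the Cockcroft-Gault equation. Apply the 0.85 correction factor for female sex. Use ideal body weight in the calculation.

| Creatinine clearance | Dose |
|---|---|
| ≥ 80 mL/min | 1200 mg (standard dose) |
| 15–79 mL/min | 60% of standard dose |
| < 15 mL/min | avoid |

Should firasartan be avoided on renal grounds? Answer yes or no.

no

CrCl = (140 − 87) × 45.7 / (72 × 1.38) × 0.85 = 2422.1 / 99.36 × 0.85 ≈ 20.7 mL/min
CrCl ≈ 21 mL/min, which is ≥ 15 mL/min.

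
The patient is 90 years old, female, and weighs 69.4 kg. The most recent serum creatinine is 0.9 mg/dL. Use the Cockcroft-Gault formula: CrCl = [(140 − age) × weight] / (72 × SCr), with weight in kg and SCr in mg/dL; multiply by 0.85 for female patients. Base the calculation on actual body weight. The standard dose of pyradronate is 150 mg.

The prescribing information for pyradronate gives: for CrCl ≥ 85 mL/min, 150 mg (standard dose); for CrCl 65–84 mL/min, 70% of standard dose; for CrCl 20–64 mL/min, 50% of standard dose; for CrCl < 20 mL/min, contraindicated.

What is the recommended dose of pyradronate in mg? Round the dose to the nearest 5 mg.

CrCl = (140 − 90) × 69.4 / (72 × 0.9) × 0.85 = 3470.0 / 64.80 × 0.85 ≈ 45.5 mL/min
CrCl ≈ 46 mL/min → bracket 20–64 mL/min.
50% of 150 mg = 75 mg

75 mg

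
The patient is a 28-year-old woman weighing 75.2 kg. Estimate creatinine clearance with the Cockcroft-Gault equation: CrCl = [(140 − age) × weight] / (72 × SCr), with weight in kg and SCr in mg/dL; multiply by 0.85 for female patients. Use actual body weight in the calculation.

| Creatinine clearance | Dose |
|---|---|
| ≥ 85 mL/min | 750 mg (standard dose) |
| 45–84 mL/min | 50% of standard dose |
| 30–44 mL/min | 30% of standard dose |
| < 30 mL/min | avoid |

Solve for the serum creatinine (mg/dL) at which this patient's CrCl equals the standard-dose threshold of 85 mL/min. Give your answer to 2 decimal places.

Standard dose requires CrCl ≥ 85 mL/min.
Set (140 − 28) × 75.2 × 0.85 / (72 × SCr) = 85
SCr = (140 − 28) × 75.2 × 0.85 / (72 × 85) = 1.170 mg/dL

1.17 mg/dL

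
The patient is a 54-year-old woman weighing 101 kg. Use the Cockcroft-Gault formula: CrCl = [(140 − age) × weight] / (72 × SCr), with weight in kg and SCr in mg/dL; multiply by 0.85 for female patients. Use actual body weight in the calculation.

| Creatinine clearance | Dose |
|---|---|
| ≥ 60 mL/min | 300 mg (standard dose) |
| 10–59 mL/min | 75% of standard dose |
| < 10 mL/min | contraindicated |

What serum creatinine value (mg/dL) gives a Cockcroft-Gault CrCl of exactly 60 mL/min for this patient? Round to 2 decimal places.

Standard dose requires CrCl ≥ 60 mL/min.
Set (140 − 54) × 101 × 0.85 / (72 × SCr) = 60
SCr = (140 − 54) × 101 × 0.85 / (72 × 60) = 1.709 mg/dL

1.71 mg/dL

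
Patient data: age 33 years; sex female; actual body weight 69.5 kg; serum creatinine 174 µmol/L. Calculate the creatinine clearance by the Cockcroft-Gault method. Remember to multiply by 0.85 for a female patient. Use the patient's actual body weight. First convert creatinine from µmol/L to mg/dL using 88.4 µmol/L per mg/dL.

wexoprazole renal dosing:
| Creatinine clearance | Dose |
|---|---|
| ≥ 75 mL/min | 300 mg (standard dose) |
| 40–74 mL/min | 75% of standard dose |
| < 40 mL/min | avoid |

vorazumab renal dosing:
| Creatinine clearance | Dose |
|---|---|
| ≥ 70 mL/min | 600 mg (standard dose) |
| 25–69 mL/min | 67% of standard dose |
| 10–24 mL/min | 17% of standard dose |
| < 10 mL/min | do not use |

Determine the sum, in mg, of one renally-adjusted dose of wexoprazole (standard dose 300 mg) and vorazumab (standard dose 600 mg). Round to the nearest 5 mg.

SCr = 174 / 88.4 = 1.968 mg/dL
CrCl = (140 − 33) × 69.5 / (72 × 1.968) × 0.85 = 7436.5 / 141.70 × 0.85 ≈ 44.6 mL/min
CrCl ≈ 45 mL/min.
wexoprazole: 40–74 mL/min → 75% of 300 mg = 225 mg.
vorazumab: 25–69 mL/min → 67% of 600 mg = 402 mg.
Total = 225 + 402 = 627 mg.

625 mg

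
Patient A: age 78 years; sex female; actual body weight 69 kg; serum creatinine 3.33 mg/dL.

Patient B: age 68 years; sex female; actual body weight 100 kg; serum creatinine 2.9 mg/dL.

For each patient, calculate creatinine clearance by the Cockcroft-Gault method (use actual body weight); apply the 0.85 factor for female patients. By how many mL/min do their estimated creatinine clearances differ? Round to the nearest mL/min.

Patient A: CrCl = (140 − 78) × 69 / (72 × 3.33) × 0.85 = 4278.0 / 239.76 × 0.85 ≈ 15.2 mL/min
Patient B: CrCl = (140 − 68) × 100 / (72 × 2.9) × 0.85 = 7200.0 / 208.80 × 0.85 ≈ 29.3 mL/min
|15.2 − 29.3| = 14.1 mL/min

14 mL/min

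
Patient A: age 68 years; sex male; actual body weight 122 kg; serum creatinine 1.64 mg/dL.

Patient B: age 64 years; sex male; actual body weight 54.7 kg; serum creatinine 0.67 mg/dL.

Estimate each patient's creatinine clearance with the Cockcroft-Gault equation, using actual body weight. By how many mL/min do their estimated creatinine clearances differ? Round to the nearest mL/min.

12 mL/min

Patient A: CrCl = (140 − 68) × 122 / (72 × 1.64) = 8784.0 / 118.08 ≈ 74.4 mL/min
Patient B: CrCl = (140 − 64) × 54.7 / (72 × 0.67) = 4157.2 / 48.24 ≈ 86.2 mL/min
|74.4 − 86.2| = 11.8 mL/min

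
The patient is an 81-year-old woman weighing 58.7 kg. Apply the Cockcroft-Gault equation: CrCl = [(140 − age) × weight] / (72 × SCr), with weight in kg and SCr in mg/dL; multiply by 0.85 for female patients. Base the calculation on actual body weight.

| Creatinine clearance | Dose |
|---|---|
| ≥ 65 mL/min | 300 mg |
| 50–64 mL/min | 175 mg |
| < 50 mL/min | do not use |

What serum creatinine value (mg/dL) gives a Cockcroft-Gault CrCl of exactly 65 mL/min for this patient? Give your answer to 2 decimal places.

Standard dose requires CrCl ≥ 65 mL/min.
Set (140 − 81) × 58.7 × 0.85 / (72 × SCr) = 65
SCr = (140 − 81) × 58.7 × 0.85 / (72 × 65) = 0.629 mg/dL

0.63 mg/dL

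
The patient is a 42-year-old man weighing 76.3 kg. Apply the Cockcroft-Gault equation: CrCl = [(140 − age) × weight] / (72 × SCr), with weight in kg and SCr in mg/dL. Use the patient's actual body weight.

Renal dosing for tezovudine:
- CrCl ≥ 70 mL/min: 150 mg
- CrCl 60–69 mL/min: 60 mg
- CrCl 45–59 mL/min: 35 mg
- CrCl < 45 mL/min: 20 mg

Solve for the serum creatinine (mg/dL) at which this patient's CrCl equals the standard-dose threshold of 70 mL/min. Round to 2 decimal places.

Standard dose requires CrCl ≥ 70 mL/min.
Set (140 − 42) × 76.3 / (72 × SCr) = 70
SCr = (140 − 42) × 76.3 / (72 × 70) = 1.484 mg/dL

1.48 mg/dL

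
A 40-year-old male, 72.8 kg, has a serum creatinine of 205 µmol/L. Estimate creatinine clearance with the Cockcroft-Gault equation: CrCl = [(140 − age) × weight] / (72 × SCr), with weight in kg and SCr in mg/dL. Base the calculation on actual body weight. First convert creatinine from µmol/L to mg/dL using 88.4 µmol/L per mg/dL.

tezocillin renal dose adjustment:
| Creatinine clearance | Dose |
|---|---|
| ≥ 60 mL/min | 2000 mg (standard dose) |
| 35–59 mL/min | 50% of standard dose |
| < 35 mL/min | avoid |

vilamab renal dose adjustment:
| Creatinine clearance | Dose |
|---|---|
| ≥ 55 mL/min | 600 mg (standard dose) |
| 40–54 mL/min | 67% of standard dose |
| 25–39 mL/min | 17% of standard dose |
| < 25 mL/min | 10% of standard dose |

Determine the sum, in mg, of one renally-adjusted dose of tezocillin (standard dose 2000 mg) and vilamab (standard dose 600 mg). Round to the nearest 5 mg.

1400 mg

SCr = 205 / 88.4 = 2.319 mg/dL
CrCl = (140 − 40) × 72.8 / (72 × 2.319) = 7280.0 / 166.97 ≈ 43.6 mL/min
CrCl ≈ 44 mL/min.
tezocillin: 35–59 mL/min → 50% of 2000 mg = 1000 mg.
vilamab: 40–54 mL/min → 67% of 600 mg = 402 mg.
Total = 1000 + 402 = 1402 mg.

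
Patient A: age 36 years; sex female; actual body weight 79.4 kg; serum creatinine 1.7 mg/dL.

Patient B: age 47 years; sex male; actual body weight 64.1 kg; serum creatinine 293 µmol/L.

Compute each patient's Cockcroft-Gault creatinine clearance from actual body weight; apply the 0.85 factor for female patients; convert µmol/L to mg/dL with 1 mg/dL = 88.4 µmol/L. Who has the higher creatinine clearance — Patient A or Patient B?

Patient A

Patient A: CrCl = (140 − 36) × 79.4 / (72 × 1.7) × 0.85 = 8257.6 / 122.40 × 0.85 ≈ 57.3 mL/min
Patient B: SCr = 293 / 88.4 = 3.314 mg/dL
Patient B: CrCl = (140 − 47) × 64.1 / (72 × 3.314) = 5961.3 / 238.61 ≈ 25.0 mL/min
57.3 vs 25.0 mL/min → Patient A is higher.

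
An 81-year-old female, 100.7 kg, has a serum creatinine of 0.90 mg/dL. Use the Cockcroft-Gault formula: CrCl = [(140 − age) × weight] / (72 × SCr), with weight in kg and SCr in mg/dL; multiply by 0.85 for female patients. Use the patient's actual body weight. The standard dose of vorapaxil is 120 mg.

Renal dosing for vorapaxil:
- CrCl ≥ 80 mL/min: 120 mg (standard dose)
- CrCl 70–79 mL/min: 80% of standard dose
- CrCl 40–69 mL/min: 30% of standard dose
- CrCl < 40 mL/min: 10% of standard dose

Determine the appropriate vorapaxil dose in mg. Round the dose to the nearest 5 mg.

CrCl = (140 − 81) × 100.7 / (72 × 0.9) × 0.85 = 5941.3 / 64.80 × 0.85 ≈ 77.9 mL/min
CrCl ≈ 78 mL/min → bracket 70–79 mL/min.
80% of 120 mg = 96 mg → 95 mg

95 mg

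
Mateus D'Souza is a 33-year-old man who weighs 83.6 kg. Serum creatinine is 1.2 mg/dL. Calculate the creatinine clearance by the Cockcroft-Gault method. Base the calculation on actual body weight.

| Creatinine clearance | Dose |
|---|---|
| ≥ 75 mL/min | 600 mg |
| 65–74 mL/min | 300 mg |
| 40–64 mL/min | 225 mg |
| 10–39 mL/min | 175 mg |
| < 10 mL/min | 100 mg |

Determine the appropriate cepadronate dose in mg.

CrCl = (140 − 33) × 83.6 / (72 × 1.2) = 8945.2 / 86.40 ≈ 103.5 mL/min
CrCl ≈ 104 mL/min → bracket ≥ 75 mL/min.
Dose for this bracket: 600 mg.

600 mg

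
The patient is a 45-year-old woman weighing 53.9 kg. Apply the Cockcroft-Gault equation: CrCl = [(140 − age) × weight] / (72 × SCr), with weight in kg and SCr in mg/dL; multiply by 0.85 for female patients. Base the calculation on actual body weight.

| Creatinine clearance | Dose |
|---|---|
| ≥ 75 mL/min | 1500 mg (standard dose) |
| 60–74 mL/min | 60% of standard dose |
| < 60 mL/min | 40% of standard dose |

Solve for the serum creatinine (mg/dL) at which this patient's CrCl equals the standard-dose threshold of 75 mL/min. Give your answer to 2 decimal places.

0.81 mg/dL

Standard dose requires CrCl ≥ 75 mL/min.
Set (140 − 45) × 53.9 × 0.85 / (72 × SCr) = 75
SCr = (140 − 45) × 53.9 × 0.85 / (72 × 75) = 0.806 mg/dL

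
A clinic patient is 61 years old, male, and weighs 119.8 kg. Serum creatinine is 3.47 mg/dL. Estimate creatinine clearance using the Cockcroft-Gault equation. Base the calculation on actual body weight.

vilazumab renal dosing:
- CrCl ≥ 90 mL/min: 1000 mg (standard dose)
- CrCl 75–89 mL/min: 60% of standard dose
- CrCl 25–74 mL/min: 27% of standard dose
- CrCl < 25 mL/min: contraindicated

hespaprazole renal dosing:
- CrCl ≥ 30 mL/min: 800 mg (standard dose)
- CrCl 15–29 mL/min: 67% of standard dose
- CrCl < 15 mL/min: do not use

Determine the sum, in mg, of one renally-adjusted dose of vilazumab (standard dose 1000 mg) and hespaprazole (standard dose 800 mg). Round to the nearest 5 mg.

CrCl = (140 − 61) × 119.8 / (72 × 3.47) = 9464.2 / 249.84 ≈ 37.9 mL/min
CrCl ≈ 38 mL/min.
vilazumab: 25–74 mL/min → 27% of 1000 mg = 270 mg.
hespaprazole: ≥ 30 mL/min → 100% of 800 mg = 800 mg.
Total = 270 + 800 = 1070 mg.

1070 mg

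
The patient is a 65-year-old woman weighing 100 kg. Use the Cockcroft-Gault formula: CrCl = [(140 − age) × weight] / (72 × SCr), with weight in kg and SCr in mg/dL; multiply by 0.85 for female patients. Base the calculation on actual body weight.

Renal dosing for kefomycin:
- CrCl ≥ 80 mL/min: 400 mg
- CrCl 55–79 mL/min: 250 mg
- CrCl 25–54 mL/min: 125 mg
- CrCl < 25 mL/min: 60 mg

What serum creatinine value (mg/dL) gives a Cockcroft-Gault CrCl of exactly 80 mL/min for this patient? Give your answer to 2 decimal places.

1.11 mg/dL

Standard dose requires CrCl ≥ 80 mL/min.
Set (140 − 65) × 100 × 0.85 / (72 × SCr) = 80
SCr = (140 − 65) × 100 × 0.85 / (72 × 80) = 1.107 mg/dL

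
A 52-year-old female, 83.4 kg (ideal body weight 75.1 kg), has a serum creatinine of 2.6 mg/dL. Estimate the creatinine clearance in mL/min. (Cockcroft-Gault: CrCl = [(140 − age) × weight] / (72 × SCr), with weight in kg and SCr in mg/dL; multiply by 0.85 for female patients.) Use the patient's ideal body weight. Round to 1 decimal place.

30.0 mL/min

CrCl = (140 − 52) × 75.1 / (72 × 2.6) × 0.85 = 6608.8 / 187.20 × 0.85 ≈ 30.0 mL/min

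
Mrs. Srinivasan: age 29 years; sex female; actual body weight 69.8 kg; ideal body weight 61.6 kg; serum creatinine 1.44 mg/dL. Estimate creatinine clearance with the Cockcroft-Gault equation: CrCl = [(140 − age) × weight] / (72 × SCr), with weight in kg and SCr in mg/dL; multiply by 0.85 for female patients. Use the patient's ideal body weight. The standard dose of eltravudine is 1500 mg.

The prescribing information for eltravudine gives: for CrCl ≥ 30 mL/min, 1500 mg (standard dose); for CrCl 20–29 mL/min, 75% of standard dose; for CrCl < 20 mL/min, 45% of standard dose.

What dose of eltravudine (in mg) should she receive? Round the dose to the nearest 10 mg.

CrCl = (140 − 29) × 61.6 / (72 × 1.44) × 0.85 = 6837.6 / 103.68 × 0.85 ≈ 56.1 mL/min
CrCl ≈ 56 mL/min → bracket ≥ 30 mL/min.
100% of 1500 mg = 1500 mg

1500 mg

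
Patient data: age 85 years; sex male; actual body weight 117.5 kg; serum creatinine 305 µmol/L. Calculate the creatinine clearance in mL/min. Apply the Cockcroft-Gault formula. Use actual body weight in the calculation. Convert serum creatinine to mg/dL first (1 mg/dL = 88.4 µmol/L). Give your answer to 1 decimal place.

SCr = 305 / 88.4 = 3.45 mg/dL
CrCl = (140 − 85) × 117.5 / (72 × 3.45) = 6462.5 / 248.40 ≈ 26.0 mL/min

26.0 mL/min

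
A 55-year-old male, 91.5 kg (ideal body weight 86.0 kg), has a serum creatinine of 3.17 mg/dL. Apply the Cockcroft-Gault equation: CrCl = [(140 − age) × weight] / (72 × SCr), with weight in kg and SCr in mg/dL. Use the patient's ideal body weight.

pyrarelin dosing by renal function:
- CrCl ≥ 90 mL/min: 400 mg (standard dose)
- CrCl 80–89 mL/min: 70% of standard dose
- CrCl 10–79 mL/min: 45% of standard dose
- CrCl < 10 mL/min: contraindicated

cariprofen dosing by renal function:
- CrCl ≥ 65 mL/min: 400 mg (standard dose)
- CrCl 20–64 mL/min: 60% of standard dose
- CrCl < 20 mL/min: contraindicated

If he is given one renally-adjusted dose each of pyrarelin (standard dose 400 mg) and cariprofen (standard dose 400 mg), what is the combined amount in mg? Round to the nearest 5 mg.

CrCl = (140 − 55) × 86 / (72 × 3.17) = 7310.0 / 228.24 ≈ 32.0 mL/min
CrCl ≈ 32 mL/min.
pyrarelin: 10–79 mL/min → 45% of 400 mg = 180 mg.
cariprofen: 20–64 mL/min → 60% of 400 mg = 240 mg.
Total = 180 + 240 = 420 mg.

420 mg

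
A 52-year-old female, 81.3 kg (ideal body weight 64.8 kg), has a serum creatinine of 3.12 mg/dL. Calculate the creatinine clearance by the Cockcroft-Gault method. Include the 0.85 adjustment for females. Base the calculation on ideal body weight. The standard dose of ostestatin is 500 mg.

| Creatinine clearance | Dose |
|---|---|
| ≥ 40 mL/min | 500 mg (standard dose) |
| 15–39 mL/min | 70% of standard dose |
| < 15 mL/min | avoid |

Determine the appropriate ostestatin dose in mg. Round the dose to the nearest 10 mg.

CrCl = (140 − 52) × 64.8 / (72 × 3.12) × 0.85 = 5702.4 / 224.64 × 0.85 ≈ 21.6 mL/min
CrCl ≈ 22 mL/min → bracket 15–39 mL/min.
70% of 500 mg = 350 mg

350 mg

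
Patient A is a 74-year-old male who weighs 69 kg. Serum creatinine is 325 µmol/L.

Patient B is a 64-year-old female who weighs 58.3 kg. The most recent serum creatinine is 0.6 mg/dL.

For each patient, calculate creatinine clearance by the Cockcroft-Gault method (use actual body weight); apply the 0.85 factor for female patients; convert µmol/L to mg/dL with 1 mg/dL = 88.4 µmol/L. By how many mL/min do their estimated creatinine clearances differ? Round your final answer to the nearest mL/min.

70 mL/min

Patient A: SCr = 325 / 88.4 = 3.676 mg/dL
Patient A: CrCl = (140 − 74) × 69 / (72 × 3.676) = 4554.0 / 264.67 ≈ 17.2 mL/min
Patient B: CrCl = (140 − 64) × 58.3 / (72 × 0.6) × 0.85 = 4430.8 / 43.20 × 0.85 ≈ 87.2 mL/min
|17.2 − 87.2| = 70.0 mL/min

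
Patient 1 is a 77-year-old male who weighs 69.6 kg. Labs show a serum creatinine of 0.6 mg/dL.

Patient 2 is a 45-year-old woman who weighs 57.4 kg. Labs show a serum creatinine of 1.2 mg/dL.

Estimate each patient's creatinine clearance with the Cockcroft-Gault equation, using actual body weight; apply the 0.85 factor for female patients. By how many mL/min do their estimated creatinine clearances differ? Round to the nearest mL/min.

48 mL/min

Patient 1: CrCl = (140 − 77) × 69.6 / (72 × 0.6) = 4384.8 / 43.20 ≈ 101.5 mL/min
Patient 2: CrCl = (140 − 45) × 57.4 / (72 × 1.2) × 0.85 = 5453.0 / 86.40 × 0.85 ≈ 53.6 mL/min
|101.5 − 53.6| = 47.9 mL/min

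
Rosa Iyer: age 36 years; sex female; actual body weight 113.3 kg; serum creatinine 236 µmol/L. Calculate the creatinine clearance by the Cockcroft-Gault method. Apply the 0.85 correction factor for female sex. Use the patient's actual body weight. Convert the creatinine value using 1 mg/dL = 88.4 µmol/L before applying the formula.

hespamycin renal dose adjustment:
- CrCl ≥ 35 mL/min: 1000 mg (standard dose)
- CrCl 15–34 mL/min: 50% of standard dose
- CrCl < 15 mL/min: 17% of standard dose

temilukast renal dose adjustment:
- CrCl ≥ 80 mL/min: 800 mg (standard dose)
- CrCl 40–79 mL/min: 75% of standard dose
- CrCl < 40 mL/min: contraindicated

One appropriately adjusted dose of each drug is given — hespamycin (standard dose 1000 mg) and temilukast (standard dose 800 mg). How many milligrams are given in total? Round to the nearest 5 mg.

1600 mg

SCr = 236 / 88.4 = 2.67 mg/dL
CrCl = (140 − 36) × 113.3 / (72 × 2.67) × 0.85 = 11783.2 / 192.24 × 0.85 ≈ 52.1 mL/min
CrCl ≈ 52 mL/min.
hespamycin: ≥ 35 mL/min → 100% of 1000 mg = 1000 mg.
temilukast: 40–79 mL/min → 75% of 800 mg = 600 mg.
Total = 1000 + 600 = 1600 mg.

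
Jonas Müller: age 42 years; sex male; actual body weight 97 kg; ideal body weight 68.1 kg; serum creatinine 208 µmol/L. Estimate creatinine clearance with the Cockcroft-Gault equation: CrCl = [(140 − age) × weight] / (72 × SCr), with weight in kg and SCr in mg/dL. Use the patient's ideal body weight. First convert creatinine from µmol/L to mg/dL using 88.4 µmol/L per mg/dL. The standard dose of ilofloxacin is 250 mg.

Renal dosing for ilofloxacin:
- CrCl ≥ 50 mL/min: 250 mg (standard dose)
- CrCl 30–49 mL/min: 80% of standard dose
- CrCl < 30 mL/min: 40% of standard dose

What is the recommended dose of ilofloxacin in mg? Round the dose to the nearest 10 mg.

SCr = 208 / 88.4 = 2.353 mg/dL
CrCl = (140 − 42) × 68.1 / (72 × 2.353) = 6673.8 / 169.42 ≈ 39.4 mL/min
CrCl ≈ 39 mL/min → bracket 30–49 mL/min.
80% of 250 mg = 200 mg

200 mg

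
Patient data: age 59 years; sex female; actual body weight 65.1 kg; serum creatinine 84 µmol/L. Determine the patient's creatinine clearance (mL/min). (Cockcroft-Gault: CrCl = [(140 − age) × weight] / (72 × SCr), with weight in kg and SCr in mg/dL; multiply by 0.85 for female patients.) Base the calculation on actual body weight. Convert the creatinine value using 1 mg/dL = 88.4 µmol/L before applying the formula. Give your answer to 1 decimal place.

SCr = 84 / 88.4 = 0.95 mg/dL
CrCl = (140 − 59) × 65.1 / (72 × 0.95) × 0.85 = 5273.1 / 68.40 × 0.85 ≈ 65.5 mL/min

65.5 mL/min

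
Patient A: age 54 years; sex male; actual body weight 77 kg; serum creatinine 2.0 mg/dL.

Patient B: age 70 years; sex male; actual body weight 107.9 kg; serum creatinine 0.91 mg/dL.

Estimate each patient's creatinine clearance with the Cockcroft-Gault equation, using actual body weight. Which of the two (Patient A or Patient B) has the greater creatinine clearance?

Patient B

Patient A: CrCl = (140 − 54) × 77 / (72 × 2) = 6622.0 / 144.00 ≈ 46.0 mL/min
Patient B: CrCl = (140 − 70) × 107.9 / (72 × 0.91) = 7553.0 / 65.52 ≈ 115.3 mL/min
46.0 vs 115.3 mL/min → Patient B is higher.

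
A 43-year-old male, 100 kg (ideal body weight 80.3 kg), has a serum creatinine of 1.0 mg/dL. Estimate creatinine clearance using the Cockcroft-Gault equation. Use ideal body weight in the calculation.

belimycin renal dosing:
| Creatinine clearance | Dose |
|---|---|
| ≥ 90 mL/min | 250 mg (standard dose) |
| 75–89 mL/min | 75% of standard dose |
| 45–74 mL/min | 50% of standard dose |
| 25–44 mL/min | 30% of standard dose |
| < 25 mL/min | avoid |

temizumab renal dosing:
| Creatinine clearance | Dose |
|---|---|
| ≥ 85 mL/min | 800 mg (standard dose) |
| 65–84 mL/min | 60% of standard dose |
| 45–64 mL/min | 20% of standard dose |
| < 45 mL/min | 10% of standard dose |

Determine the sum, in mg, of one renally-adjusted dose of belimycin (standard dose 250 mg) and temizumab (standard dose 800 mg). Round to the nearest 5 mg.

CrCl = (140 − 43) × 80.3 / (72 × 1) = 7789.1 / 72.00 ≈ 108.2 mL/min
CrCl ≈ 108 mL/min.
belimycin: ≥ 90 mL/min → 100% of 250 mg = 250 mg.
temizumab: ≥ 85 mL/min → 100% of 800 mg = 800 mg.
Total = 250 + 800 = 1050 mg.

1050 mg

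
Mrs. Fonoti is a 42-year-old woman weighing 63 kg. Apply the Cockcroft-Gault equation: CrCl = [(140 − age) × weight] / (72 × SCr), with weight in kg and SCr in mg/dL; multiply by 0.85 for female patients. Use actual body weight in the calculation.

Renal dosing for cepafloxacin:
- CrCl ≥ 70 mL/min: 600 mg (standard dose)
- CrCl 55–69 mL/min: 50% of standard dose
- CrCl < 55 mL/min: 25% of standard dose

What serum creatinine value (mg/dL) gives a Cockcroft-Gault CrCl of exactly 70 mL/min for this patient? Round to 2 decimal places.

1.04 mg/dL

Standard dose requires CrCl ≥ 70 mL/min.
Set (140 − 42) × 63 × 0.85 / (72 × SCr) = 70
SCr = (140 − 42) × 63 × 0.85 / (72 × 70) = 1.041 mg/dL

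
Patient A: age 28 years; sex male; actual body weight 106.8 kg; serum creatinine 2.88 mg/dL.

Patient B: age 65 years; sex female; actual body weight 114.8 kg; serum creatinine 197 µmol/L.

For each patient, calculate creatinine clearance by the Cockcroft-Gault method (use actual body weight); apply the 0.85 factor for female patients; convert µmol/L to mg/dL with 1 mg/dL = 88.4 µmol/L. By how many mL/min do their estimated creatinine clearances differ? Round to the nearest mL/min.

12 mL/min

Patient A: CrCl = (140 − 28) × 106.8 / (72 × 2.88) = 11961.6 / 207.36 ≈ 57.7 mL/min
Patient B: SCr = 197 / 88.4 = 2.229 mg/dL
Patient B: CrCl = (140 − 65) × 114.8 / (72 × 2.229) × 0.85 = 8610.0 / 160.49 × 0.85 ≈ 45.6 mL/min
|57.7 − 45.6| = 12.1 mL/min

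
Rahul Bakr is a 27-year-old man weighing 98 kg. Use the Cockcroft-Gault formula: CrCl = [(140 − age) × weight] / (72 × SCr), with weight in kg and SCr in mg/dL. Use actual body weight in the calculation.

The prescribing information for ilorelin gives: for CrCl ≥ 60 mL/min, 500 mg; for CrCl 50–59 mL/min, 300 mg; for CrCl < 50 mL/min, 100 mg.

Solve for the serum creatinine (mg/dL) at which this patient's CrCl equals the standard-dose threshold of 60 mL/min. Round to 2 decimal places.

2.56 mg/dL

Standard dose requires CrCl ≥ 60 mL/min.
Set (140 − 27) × 98 / (72 × SCr) = 60
SCr = (140 − 27) × 98 / (72 × 60) = 2.563 mg/dL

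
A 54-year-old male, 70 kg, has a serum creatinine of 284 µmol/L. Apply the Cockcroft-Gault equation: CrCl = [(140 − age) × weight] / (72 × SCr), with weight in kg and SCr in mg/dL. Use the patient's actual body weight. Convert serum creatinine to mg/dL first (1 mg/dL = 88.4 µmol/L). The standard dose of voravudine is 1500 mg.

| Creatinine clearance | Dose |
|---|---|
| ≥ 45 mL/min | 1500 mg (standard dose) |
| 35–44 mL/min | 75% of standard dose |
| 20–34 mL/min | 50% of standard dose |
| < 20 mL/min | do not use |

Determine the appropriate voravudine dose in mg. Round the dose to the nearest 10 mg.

750 mg

SCr = 284 / 88.4 = 3.213 mg/dL
CrCl = (140 − 54) × 70 / (72 × 3.213) = 6020.0 / 231.34 ≈ 26.0 mL/min
CrCl ≈ 26 mL/min → bracket 20–34 mL/min.
50% of 1500 mg = 750 mg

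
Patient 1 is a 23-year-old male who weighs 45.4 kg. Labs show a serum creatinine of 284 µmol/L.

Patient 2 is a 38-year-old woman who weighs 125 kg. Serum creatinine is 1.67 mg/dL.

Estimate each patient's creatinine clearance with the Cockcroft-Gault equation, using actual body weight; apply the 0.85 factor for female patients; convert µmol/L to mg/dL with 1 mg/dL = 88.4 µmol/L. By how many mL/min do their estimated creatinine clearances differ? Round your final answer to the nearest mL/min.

67 mL/min

Patient 1: SCr = 284 / 88.4 = 3.213 mg/dL
Patient 1: CrCl = (140 − 23) × 45.4 / (72 × 3.213) = 5311.8 / 231.34 ≈ 23.0 mL/min
Patient 2: CrCl = (140 − 38) × 125 / (72 × 1.67) × 0.85 = 12750.0 / 120.24 × 0.85 ≈ 90.1 mL/min
|23.0 − 90.1| = 67.1 mL/min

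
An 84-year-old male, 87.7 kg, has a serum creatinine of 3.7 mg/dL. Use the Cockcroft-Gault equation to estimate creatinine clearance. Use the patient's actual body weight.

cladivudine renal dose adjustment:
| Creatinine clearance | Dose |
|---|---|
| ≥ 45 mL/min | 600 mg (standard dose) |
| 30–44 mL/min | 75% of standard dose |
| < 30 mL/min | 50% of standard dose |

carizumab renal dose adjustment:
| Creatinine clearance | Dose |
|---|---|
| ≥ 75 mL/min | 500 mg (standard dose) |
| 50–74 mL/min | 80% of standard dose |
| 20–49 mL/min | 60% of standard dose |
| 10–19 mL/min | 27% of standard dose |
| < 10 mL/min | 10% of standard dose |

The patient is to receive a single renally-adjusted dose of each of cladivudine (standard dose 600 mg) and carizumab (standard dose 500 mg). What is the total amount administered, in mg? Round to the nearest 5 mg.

CrCl = (140 − 84) × 87.7 / (72 × 3.7) = 4911.2 / 266.40 ≈ 18.4 mL/min
CrCl ≈ 18 mL/min.
cladivudine: < 30 mL/min → 50% of 600 mg = 300 mg.
carizumab: 10–19 mL/min → 27% of 500 mg = 135 mg.
Total = 300 + 135 = 435 mg.

435 mg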